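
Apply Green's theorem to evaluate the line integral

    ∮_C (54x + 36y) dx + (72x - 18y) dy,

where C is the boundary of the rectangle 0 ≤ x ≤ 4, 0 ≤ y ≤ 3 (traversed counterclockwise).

Green's theorem converts the closed line integral into a double integral over the enclosed region D:

    ∮_C P dx + Q dy = ∬_D (∂Q/∂x - ∂P/∂y) dA.

Here P = 54x + 36y, Q = 72x - 18y, so

    ∂Q/∂x = 72,    ∂P/∂y = 36,
    ∂Q/∂x - ∂P/∂y = 36.

D is the region 0 ≤ x ≤ 4, 0 ≤ y ≤ 3. Evaluating the double integral:

    ∬_D (36) dA = ∫_0^{4} ∫_0^{3} (36) dy dx.

Inner (y from 0 to 3): 108.
Outer (x from 0 to 4): 432.

Therefore ∮_C P dx + Q dy = 432.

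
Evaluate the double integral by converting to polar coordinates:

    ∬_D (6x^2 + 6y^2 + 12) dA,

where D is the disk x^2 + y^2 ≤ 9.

The region D is 0 ≤ r ≤ 3, 0 ≤ θ ≤ 2π in polar coordinates, where x = r cos(θ), y = r sin(θ), and dA = r dr dθ.

Under the substitution, the integrand becomes 6r^2 + 12, so

    ∬_D (6x^2 + 6y^2 + 12) dA = ∫_{0}^{2π} ∫_{0}^{3} (6r^2 + 12) · r dr dθ.

Inner integral (in r): ∫_{0}^{3} (6r^2 + 12) · r dr = 351/2.

Outer integral (in θ): ∫_{0}^{2π} (351/2) dθ = 351π.

Therefore ∬_D (6x^2 + 6y^2 + 12) dA = 351π.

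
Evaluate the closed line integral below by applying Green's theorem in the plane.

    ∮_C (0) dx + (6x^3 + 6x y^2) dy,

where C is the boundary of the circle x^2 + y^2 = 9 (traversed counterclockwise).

Green's theorem converts the closed line integral into a double integral over the enclosed region D:

    ∮_C P dx + Q dy = ∬_D (∂Q/∂x - ∂P/∂y) dA.

Here P = 0, Q = 6x^3 + 6x y^2, so

    ∂Q/∂x = 18x^2 + 6y^2,    ∂P/∂y = 0,
    ∂Q/∂x - ∂P/∂y = 18x^2 + 6y^2.

D is the region x^2 + y^2 ≤ 9. Evaluating the double integral:

In polar coordinates (x = r cos θ, y = r sin θ, dA = r dr dθ) the integrand becomes 6r^2(cos(2θ) + 2), so

    ∬_D (18x^2 + 6y^2) dA = ∫_0^{2π} ∫_0^{3} (6r^2(cos(2θ) + 2)) · r dr dθ.

Inner (r from 0 to 3): 729/2 - 243sin(θ)^2.
Outer (θ from 0 to 2π): 486π.

Therefore ∮_C P dx + Q dy = 486π.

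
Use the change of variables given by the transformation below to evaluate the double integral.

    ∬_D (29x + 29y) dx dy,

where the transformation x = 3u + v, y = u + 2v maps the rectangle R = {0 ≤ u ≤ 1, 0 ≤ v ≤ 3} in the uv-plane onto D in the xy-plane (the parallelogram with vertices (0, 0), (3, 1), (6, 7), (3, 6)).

Compute the Jacobian determinant of (x, y) with respect to (u, v):

    ∂(x,y)/∂(u,v) = | 3  1 | = (3)(2) - (1)(1) = 5.
                   | 1  2 |

Its absolute value is |J| = 5 (the area scaling factor).

Substituting x = 3u + v, y = u + 2v into the integrand,

    29x + 29y → 116u + 87v,

so the integral becomes

    ∬_R (116u + 87v) · |J| du dv = ∫_0^1 ∫_0^3 (580u + 435v) dv du.

Inner (v): 1740u + 3915/2.
Outer (u): 5655/2.

Therefore ∬_D (29x + 29y) dx dy = 5655/2.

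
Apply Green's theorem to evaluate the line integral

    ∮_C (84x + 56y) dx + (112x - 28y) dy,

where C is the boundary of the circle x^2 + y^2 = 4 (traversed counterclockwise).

Green's theorem converts the closed line integral into a double integral over the enclosed region D:

    ∮_C P dx + Q dy = ∬_D (∂Q/∂x - ∂P/∂y) dA.

Here P = 84x + 56y, Q = 112x - 28y, so

    ∂Q/∂x = 112,    ∂P/∂y = 56,
    ∂Q/∂x - ∂P/∂y = 56.

D is the region x^2 + y^2 ≤ 4. Evaluating the double integral:

In polar coordinates (x = r cos θ, y = r sin θ, dA = r dr dθ) the integrand becomes 56, so

    ∬_D (56) dA = ∫_0^{2π} ∫_0^{2} (56) · r dr dθ.

Inner (r from 0 to 2): 112.
Outer (θ from 0 to 2π): 224π.

Therefore ∮_C P dx + Q dy = 224π.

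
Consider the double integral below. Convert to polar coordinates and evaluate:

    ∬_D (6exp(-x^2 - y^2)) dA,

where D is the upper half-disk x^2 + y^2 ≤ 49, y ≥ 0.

The region D is 0 ≤ r ≤ 7, 0 ≤ θ ≤ π in polar coordinates, where x = r cos(θ), y = r sin(θ), and dA = r dr dθ.

Under the substitution, the integrand becomes 6exp(-r^2), so

    ∬_D (6exp(-x^2 - y^2)) dA = ∫_{0}^{π} ∫_{0}^{7} (6exp(-r^2)) · r dr dθ.

Inner integral (in r): ∫_{0}^{7} (6exp(-r^2)) · r dr = 3 - 3exp(-49).

Outer integral (in θ): ∫_{0}^{π} (3 - 3exp(-49)) dθ = -3π exp(-49) + 3π.

Therefore ∬_D (6exp(-x^2 - y^2)) dA = -3π exp(-49) + 3π.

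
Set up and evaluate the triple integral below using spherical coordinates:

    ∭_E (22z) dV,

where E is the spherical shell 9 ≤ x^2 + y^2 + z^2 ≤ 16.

In spherical coordinates, x = ρ sin(φ) cos(θ), y = ρ sin(φ) sin(θ), z = ρ cos(φ), and dV = ρ^2 sin(φ) dρ dφ dθ.

The integrand becomes 22ρ cos(φ), so

    ∭_E (22z) dV = ∫_{0}^{2π} ∫_{0}^{π} ∫_{3}^{4} (22ρ cos(φ)) · ρ^2 sin(φ) dρ dφ dθ.

Inner (ρ): 1925sin(2φ)/4.
Middle (φ): 0.
Outer (θ): 0.

Therefore the triple integral equals 0.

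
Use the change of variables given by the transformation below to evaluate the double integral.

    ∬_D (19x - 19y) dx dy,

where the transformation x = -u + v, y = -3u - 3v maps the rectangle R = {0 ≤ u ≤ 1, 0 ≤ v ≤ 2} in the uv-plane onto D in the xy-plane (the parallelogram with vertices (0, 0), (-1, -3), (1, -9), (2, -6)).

Compute the Jacobian determinant of (x, y) with respect to (u, v):

    ∂(x,y)/∂(u,v) = | -1  1 | = (-1)(-3) - (1)(-3) = 6.
                   | -3  -3 |

Its absolute value is |J| = 6 (the area scaling factor).

Substituting x = -u + v, y = -3u - 3v into the integrand,

    19x - 19y → 38u + 76v,

so the integral becomes

    ∬_R (38u + 76v) · |J| du dv = ∫_0^1 ∫_0^2 (228u + 456v) dv du.

Inner (v): 456u + 912.
Outer (u): 1140.

Therefore ∬_D (19x - 19y) dx dy = 1140.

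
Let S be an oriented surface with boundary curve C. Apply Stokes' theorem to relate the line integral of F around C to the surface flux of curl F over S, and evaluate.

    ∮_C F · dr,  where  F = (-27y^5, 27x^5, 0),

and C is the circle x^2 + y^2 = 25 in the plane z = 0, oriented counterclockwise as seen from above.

Let S be the flat disk x^2 + y^2 ≤ 25 in the plane z = 0, with upward unit normal n̂ = ẑ. By Stokes' theorem,

    ∮_C F · dr = ∬_S (∇ × F) · n̂ dS = ∬_D (curl F)_z dA,

where D is the disk x^2 + y^2 ≤ 25.

Compute the curl of F = (-27y^5, 27x^5, 0):
    (∇ × F)_x = ∂F_z/∂y - ∂F_y/∂z = 0,
    (∇ × F)_y = ∂F_x/∂z - ∂F_z/∂x = 0,
    (∇ × F)_z = ∂F_y/∂x - ∂F_x/∂y = 135x^4 + 135y^4.

On z = 0, (curl F)_z = 135x^4 + 135y^4.

Convert to polar (x = r cos θ, y = r sin θ, dA = r dr dθ); the integrand becomes 135r^4(sin(θ)^4 + cos(θ)^4), so

    ∬_D (curl F)_z dA = ∫_0^{2π} ∫_0^{5} (135r^4(sin(θ)^4 + cos(θ)^4)) · r dr dθ.

Inner (r from 0 to 5): 703125sin(θ)^4/2 + 703125cos(θ)^4/2.
Outer (θ from 0 to 2π): 2109375π/4.

Therefore ∮_C F · dr = 2109375π/4.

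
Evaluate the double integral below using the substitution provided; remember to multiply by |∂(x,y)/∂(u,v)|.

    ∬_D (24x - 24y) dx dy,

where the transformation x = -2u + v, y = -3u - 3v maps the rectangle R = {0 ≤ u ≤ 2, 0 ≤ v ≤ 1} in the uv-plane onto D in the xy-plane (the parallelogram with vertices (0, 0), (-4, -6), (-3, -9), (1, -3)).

Compute the Jacobian determinant of (x, y) with respect to (u, v):

    ∂(x,y)/∂(u,v) = | -2  1 | = (-2)(-3) - (1)(-3) = 9.
                   | -3  -3 |

Its absolute value is |J| = 9 (the area scaling factor).

Substituting x = -2u + v, y = -3u - 3v into the integrand,

    24x - 24y → 24u + 96v,

so the integral becomes

    ∬_R (24u + 96v) · |J| du dv = ∫_0^2 ∫_0^1 (216u + 864v) dv du.

Inner (v): 216u + 432.
Outer (u): 1296.

Therefore ∬_D (24x - 24y) dx dy = 1296.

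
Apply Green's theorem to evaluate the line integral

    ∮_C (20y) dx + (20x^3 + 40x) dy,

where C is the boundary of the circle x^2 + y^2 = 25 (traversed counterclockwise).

Green's theorem converts the closed line integral into a double integral over the enclosed region D:

    ∮_C P dx + Q dy = ∬_D (∂Q/∂x - ∂P/∂y) dA.

Here P = 20y, Q = 20x^3 + 40x, so

    ∂Q/∂x = 60x^2 + 40,    ∂P/∂y = 20,
    ∂Q/∂x - ∂P/∂y = 60x^2 + 20.

D is the region x^2 + y^2 ≤ 25. Evaluating the double integral:

In polar coordinates (x = r cos θ, y = r sin θ, dA = r dr dθ) the integrand becomes 60r^2cos(θ)^2 + 20, so

    ∬_D (60x^2 + 20) dA = ∫_0^{2π} ∫_0^{5} (60r^2cos(θ)^2 + 20) · r dr dθ.

Inner (r from 0 to 5): 9375cos(θ)^2 + 250.
Outer (θ from 0 to 2π): 9875π.

Therefore ∮_C P dx + Q dy = 9875π.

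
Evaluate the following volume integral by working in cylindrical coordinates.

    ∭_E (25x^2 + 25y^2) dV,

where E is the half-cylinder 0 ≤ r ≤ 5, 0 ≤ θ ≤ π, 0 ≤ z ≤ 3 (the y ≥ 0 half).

In cylindrical coordinates, x = r cos(θ), y = r sin(θ), z = z, and dV = r dr dθ dz.

The integrand becomes 25r^2, so

    ∭_E (25x^2 + 25y^2) dV = ∫_{0}^{π} ∫_{0}^{5} ∫_{0}^{3} (25r^2) · r dz dr dθ.

Inner (z): 75r^3.
Middle (r from 0 to 5): 46875/4.
Outer (θ): 46875π/4.

Therefore the triple integral equals 46875π/4.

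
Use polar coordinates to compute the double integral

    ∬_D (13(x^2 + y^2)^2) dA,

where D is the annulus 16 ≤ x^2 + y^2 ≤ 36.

The region D is 4 ≤ r ≤ 6, 0 ≤ θ ≤ 2π in polar coordinates, where x = r cos(θ), y = r sin(θ), and dA = r dr dθ.

Under the substitution, the integrand becomes 13r^4, so

    ∬_D (13(x^2 + y^2)^2) dA = ∫_{0}^{2π} ∫_{4}^{6} (13r^4) · r dr dθ.

Inner integral (in r): ∫_{4}^{6} (13r^4) · r dr = 276640/3.

Outer integral (in θ): ∫_{0}^{2π} (276640/3) dθ = 553280π/3.

Therefore ∬_D (13(x^2 + y^2)^2) dA = 553280π/3.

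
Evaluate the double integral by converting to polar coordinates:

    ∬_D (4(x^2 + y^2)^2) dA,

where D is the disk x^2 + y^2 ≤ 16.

The region D is 0 ≤ r ≤ 4, 0 ≤ θ ≤ 2π in polar coordinates, where x = r cos(θ), y = r sin(θ), and dA = r dr dθ.

Under the substitution, the integrand becomes 4r^4, so

    ∬_D (4(x^2 + y^2)^2) dA = ∫_{0}^{2π} ∫_{0}^{4} (4r^4) · r dr dθ.

Inner integral (in r): ∫_{0}^{4} (4r^4) · r dr = 8192/3.

Outer integral (in θ): ∫_{0}^{2π} (8192/3) dθ = 16384π/3.

Therefore ∬_D (4(x^2 + y^2)^2) dA = 16384π/3.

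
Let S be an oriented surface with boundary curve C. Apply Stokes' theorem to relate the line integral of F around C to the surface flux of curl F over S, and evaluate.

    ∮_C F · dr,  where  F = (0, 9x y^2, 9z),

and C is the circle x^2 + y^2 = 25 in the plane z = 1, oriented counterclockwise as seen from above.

Let S be the flat disk x^2 + y^2 ≤ 25 in the plane z = 1, with upward unit normal n̂ = ẑ. By Stokes' theorem,

    ∮_C F · dr = ∬_S (∇ × F) · n̂ dS = ∬_D (curl F)_z dA,

where D is the disk x^2 + y^2 ≤ 25.

Compute the curl of F = (0, 9x y^2, 9z):
    (∇ × F)_x = ∂F_z/∂y - ∂F_y/∂z = 0,
    (∇ × F)_y = ∂F_x/∂z - ∂F_z/∂x = 0,
    (∇ × F)_z = ∂F_y/∂x - ∂F_x/∂y = 9y^2.

On z = 1, (curl F)_z = 9y^2.

Convert to polar (x = r cos θ, y = r sin θ, dA = r dr dθ); the integrand becomes 9r^2sin(θ)^2, so

    ∬_D (curl F)_z dA = ∫_0^{2π} ∫_0^{5} (9r^2sin(θ)^2) · r dr dθ.

Inner (r from 0 to 5): 5625sin(θ)^2/4.
Outer (θ from 0 to 2π): 5625π/4.

Therefore ∮_C F · dr = 5625π/4.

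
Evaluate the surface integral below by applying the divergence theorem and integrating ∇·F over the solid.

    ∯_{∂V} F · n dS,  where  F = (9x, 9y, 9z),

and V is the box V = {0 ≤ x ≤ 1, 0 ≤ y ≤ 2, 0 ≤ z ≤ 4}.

By the divergence theorem,

    ∯_{∂V} F · n dS = ∭_V (∇ · F) dV.

Compute the divergence:
    ∇ · F = ∂F_x/∂x + ∂F_y/∂y + ∂F_z/∂z = 9 + 9 + 9 = 27.

V is a rectangular box, so dV = dx dy dz with 0 ≤ x ≤ 1, 0 ≤ y ≤ 2, 0 ≤ z ≤ 4.

Integrate (27) over V as an iterated integral:

    ∭_V (∇·F) dV = ∫_0^{1} ∫_0^{2} ∫_0^{4} (27) dz dy dx.

Inner (z from 0 to 4): 108.
Middle (y from 0 to 2): 216.
Outer (x from 0 to 1): 216.

Therefore ∯_{∂V} F · n dS = 216.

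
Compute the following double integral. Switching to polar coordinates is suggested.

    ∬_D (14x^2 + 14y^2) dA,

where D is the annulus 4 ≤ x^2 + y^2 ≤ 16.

The region D is 2 ≤ r ≤ 4, 0 ≤ θ ≤ 2π in polar coordinates, where x = r cos(θ), y = r sin(θ), and dA = r dr dθ.

Under the substitution, the integrand becomes 14r^2, so

    ∬_D (14x^2 + 14y^2) dA = ∫_{0}^{2π} ∫_{2}^{4} (14r^2) · r dr dθ.

Inner integral (in r): ∫_{2}^{4} (14r^2) · r dr = 840.

Outer integral (in θ): ∫_{0}^{2π} (840) dθ = 1680π.

Therefore ∬_D (14x^2 + 14y^2) dA = 1680π.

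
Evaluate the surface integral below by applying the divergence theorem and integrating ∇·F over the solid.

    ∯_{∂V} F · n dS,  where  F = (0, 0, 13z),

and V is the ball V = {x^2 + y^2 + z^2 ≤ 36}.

By the divergence theorem,

    ∯_{∂V} F · n dS = ∭_V (∇ · F) dV.

Compute the divergence:
    ∇ · F = ∂F_x/∂x + ∂F_y/∂y + ∂F_z/∂z = 0 + 0 + 13 = 13.

In spherical coordinates, x = ρ sin(φ) cos(θ), y = ρ sin(φ) sin(θ), z = ρ cos(φ), dV = ρ^2 sin(φ) dρ dφ dθ, with 0 ≤ ρ ≤ 6, 0 ≤ φ ≤ π, 0 ≤ θ ≤ 2π.

The integrand, after substitution and multiplying by the volume element, becomes (13) · ρ^2 sin(φ), so

    ∭_V (∇·F) dV = ∫_0^{2π} ∫_0^{π} ∫_0^{6} (13) · ρ^2 sin(φ) dρ dφ dθ.

Inner (ρ from 0 to 6): 936sin(φ).
Middle (φ from 0 to π): 1872.
Outer (θ from 0 to 2π): 3744π.

Therefore ∯_{∂V} F · n dS = 3744π.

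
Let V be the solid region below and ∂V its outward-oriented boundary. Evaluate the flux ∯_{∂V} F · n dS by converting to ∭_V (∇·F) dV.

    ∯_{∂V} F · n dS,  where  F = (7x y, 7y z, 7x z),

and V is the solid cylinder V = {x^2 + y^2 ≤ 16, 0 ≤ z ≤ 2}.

By the divergence theorem,

    ∯_{∂V} F · n dS = ∭_V (∇ · F) dV.

Compute the divergence:
    ∇ · F = ∂F_x/∂x + ∂F_y/∂y + ∂F_z/∂z = 7y + 7z + 7x = 7x + 7y + 7z.

In cylindrical coordinates, x = r cos(θ), y = r sin(θ), z = z, dV = r dr dθ dz, with 0 ≤ r ≤ 4, 0 ≤ θ ≤ 2π, 0 ≤ z ≤ 2.

The integrand, after substitution and multiplying by the volume element, becomes (7sqrt(2)r sin(θ + π/4) + 7z) · r, so

    ∭_V (∇·F) dV = ∫_0^{2π} ∫_0^{4} ∫_0^{2} (7sqrt(2)r sin(θ + π/4) + 7z) · r dz dr dθ.

Inner (z from 0 to 2): 14r (sqrt(2)r sin(θ + π/4) + 1).
Middle (r from 0 to 4): 896sqrt(2)sin(θ + π/4)/3 + 112.
Outer (θ from 0 to 2π): 224π.

Therefore ∯_{∂V} F · n dS = 224π.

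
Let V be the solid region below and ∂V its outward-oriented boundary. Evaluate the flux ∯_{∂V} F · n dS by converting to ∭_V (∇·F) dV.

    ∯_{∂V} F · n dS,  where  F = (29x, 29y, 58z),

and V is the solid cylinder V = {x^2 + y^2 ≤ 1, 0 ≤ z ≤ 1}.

By the divergence theorem,

    ∯_{∂V} F · n dS = ∭_V (∇ · F) dV.

Compute the divergence:
    ∇ · F = ∂F_x/∂x + ∂F_y/∂y + ∂F_z/∂z = 29 + 29 + 58 = 116.

In cylindrical coordinates, x = r cos(θ), y = r sin(θ), z = z, dV = r dr dθ dz, with 0 ≤ r ≤ 1, 0 ≤ θ ≤ 2π, 0 ≤ z ≤ 1.

The integrand, after substitution and multiplying by the volume element, becomes (116) · r, so

    ∭_V (∇·F) dV = ∫_0^{2π} ∫_0^{1} ∫_0^{1} (116) · r dz dr dθ.

Inner (z from 0 to 1): 116r.
Middle (r from 0 to 1): 58.
Outer (θ from 0 to 2π): 116π.

Therefore ∯_{∂V} F · n dS = 116π.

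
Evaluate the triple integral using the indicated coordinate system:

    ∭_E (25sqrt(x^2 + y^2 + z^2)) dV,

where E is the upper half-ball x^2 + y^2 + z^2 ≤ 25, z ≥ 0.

In spherical coordinates, x = ρ sin(φ) cos(θ), y = ρ sin(φ) sin(θ), z = ρ cos(φ), and dV = ρ^2 sin(φ) dρ dφ dθ.

The integrand becomes 25ρ, so

    ∭_E (25sqrt(x^2 + y^2 + z^2)) dV = ∫_{0}^{2π} ∫_{0}^{π/2} ∫_{0}^{5} (25ρ) · ρ^2 sin(φ) dρ dφ dθ.

Inner (ρ): 15625sin(φ)/4.
Middle (φ): 15625/4.
Outer (θ): 15625π/2.

Therefore the triple integral equals 15625π/2.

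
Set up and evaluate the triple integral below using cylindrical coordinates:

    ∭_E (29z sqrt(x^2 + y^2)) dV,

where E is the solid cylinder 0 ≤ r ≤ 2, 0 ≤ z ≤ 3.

In cylindrical coordinates, x = r cos(θ), y = r sin(θ), z = z, and dV = r dr dθ dz.

The integrand becomes 29r z, so

    ∭_E (29z sqrt(x^2 + y^2)) dV = ∫_{0}^{2π} ∫_{0}^{2} ∫_{0}^{3} (29r z) · r dz dr dθ.

Inner (z): 261r^2/2.
Middle (r from 0 to 2): 348.
Outer (θ): 696π.

Therefore the triple integral equals 696π.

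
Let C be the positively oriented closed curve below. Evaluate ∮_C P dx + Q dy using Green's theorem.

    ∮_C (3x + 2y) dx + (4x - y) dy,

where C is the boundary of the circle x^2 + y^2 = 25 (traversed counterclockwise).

Green's theorem converts the closed line integral into a double integral over the enclosed region D:

    ∮_C P dx + Q dy = ∬_D (∂Q/∂x - ∂P/∂y) dA.

Here P = 3x + 2y, Q = 4x - y, so

    ∂Q/∂x = 4,    ∂P/∂y = 2,
    ∂Q/∂x - ∂P/∂y = 2.

D is the region x^2 + y^2 ≤ 25. Evaluating the double integral:

In polar coordinates (x = r cos θ, y = r sin θ, dA = r dr dθ) the integrand becomes 2, so

    ∬_D (2) dA = ∫_0^{2π} ∫_0^{5} (2) · r dr dθ.

Inner (r from 0 to 5): 25.
Outer (θ from 0 to 2π): 50π.

Therefore ∮_C P dx + Q dy = 50π.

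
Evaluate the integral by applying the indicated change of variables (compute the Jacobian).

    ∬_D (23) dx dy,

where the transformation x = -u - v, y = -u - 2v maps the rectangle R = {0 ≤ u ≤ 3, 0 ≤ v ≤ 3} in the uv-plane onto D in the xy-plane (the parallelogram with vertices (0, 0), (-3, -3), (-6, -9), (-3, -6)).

Compute the Jacobian determinant of (x, y) with respect to (u, v):

    ∂(x,y)/∂(u,v) = | -1  -1 | = (-1)(-2) - (-1)(-1) = 1.
                   | -1  -2 |

Its absolute value is |J| = 1 (the area scaling factor).

Substituting x = -u - v, y = -u - 2v into the integrand,

    23 → 23,

so the integral becomes

    ∬_R (23) · |J| du dv = ∫_0^3 ∫_0^3 (23) dv du.

Inner (v): 69.
Outer (u): 207.

Therefore ∬_D (23) dx dy = 207.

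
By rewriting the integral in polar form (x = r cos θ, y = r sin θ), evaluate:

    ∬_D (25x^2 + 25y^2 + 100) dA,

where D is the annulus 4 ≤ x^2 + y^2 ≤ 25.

The region D is 2 ≤ r ≤ 5, 0 ≤ θ ≤ 2π in polar coordinates, where x = r cos(θ), y = r sin(θ), and dA = r dr dθ.

Under the substitution, the integrand becomes 25r^2 + 100, so

    ∬_D (25x^2 + 25y^2 + 100) dA = ∫_{0}^{2π} ∫_{2}^{5} (25r^2 + 100) · r dr dθ.

Inner integral (in r): ∫_{2}^{5} (25r^2 + 100) · r dr = 19425/4.

Outer integral (in θ): ∫_{0}^{2π} (19425/4) dθ = 19425π/2.

Therefore ∬_D (25x^2 + 25y^2 + 100) dA = 19425π/2.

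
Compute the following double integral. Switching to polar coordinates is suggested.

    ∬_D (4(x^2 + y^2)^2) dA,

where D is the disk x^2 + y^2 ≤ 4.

The region D is 0 ≤ r ≤ 2, 0 ≤ θ ≤ 2π in polar coordinates, where x = r cos(θ), y = r sin(θ), and dA = r dr dθ.

Under the substitution, the integrand becomes 4r^4, so

    ∬_D (4(x^2 + y^2)^2) dA = ∫_{0}^{2π} ∫_{0}^{2} (4r^4) · r dr dθ.

Inner integral (in r): ∫_{0}^{2} (4r^4) · r dr = 128/3.

Outer integral (in θ): ∫_{0}^{2π} (128/3) dθ = 256π/3.

Therefore ∬_D (4(x^2 + y^2)^2) dA = 256π/3.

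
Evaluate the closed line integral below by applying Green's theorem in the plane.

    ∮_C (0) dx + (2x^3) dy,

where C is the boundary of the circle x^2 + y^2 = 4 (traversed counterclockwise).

Green's theorem converts the closed line integral into a double integral over the enclosed region D:

    ∮_C P dx + Q dy = ∬_D (∂Q/∂x - ∂P/∂y) dA.

Here P = 0, Q = 2x^3, so

    ∂Q/∂x = 6x^2,    ∂P/∂y = 0,
    ∂Q/∂x - ∂P/∂y = 6x^2.

D is the region x^2 + y^2 ≤ 4. Evaluating the double integral:

In polar coordinates (x = r cos θ, y = r sin θ, dA = r dr dθ) the integrand becomes 6r^2cos(θ)^2, so

    ∬_D (6x^2) dA = ∫_0^{2π} ∫_0^{2} (6r^2cos(θ)^2) · r dr dθ.

Inner (r from 0 to 2): 24cos(θ)^2.
Outer (θ from 0 to 2π): 24π.

Therefore ∮_C P dx + Q dy = 24π.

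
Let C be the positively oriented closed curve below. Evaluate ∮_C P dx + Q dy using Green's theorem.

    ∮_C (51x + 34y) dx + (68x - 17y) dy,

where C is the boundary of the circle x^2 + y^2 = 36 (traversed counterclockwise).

Green's theorem converts the closed line integral into a double integral over the enclosed region D:

    ∮_C P dx + Q dy = ∬_D (∂Q/∂x - ∂P/∂y) dA.

Here P = 51x + 34y, Q = 68x - 17y, so

    ∂Q/∂x = 68,    ∂P/∂y = 34,
    ∂Q/∂x - ∂P/∂y = 34.

D is the region x^2 + y^2 ≤ 36. Evaluating the double integral:

In polar coordinates (x = r cos θ, y = r sin θ, dA = r dr dθ) the integrand becomes 34, so

    ∬_D (34) dA = ∫_0^{2π} ∫_0^{6} (34) · r dr dθ.

Inner (r from 0 to 6): 612.
Outer (θ from 0 to 2π): 1224π.

Therefore ∮_C P dx + Q dy = 1224π.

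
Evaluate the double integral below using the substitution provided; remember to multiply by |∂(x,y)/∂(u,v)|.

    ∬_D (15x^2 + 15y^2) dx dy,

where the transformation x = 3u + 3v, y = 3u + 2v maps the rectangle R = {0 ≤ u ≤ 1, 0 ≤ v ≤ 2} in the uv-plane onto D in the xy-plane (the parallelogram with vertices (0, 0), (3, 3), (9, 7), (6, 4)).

Compute the Jacobian determinant of (x, y) with respect to (u, v):

    ∂(x,y)/∂(u,v) = | 3  3 | = (3)(2) - (3)(3) = -3.
                   | 3  2 |

Its absolute value is |J| = 3 (the area scaling factor).

Substituting x = 3u + 3v, y = 3u + 2v into the integrand,

    15x^2 + 15y^2 → 270u^2 + 450u v + 195v^2,

so the integral becomes

    ∬_R (270u^2 + 450u v + 195v^2) · |J| du dv = ∫_0^1 ∫_0^2 (810u^2 + 1350u v + 585v^2) dv du.

Inner (v): 1620u^2 + 2700u + 1560.
Outer (u): 3450.

Therefore ∬_D (15x^2 + 15y^2) dx dy = 3450.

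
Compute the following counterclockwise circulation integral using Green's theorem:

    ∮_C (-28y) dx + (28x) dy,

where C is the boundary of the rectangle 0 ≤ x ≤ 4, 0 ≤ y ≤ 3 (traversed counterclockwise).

Green's theorem converts the closed line integral into a double integral over the enclosed region D:

    ∮_C P dx + Q dy = ∬_D (∂Q/∂x - ∂P/∂y) dA.

Here P = -28y, Q = 28x, so

    ∂Q/∂x = 28,    ∂P/∂y = -28,
    ∂Q/∂x - ∂P/∂y = 56.

D is the region 0 ≤ x ≤ 4, 0 ≤ y ≤ 3. Evaluating the double integral:

    ∬_D (56) dA = ∫_0^{4} ∫_0^{3} (56) dy dx.

Inner (y from 0 to 3): 168.
Outer (x from 0 to 4): 672.

Therefore ∮_C P dx + Q dy = 672.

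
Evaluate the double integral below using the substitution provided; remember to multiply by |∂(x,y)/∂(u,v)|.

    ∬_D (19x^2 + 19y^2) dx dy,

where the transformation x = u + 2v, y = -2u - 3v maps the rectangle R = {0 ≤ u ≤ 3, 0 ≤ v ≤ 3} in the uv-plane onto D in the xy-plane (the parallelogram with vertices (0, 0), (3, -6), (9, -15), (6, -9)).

Compute the Jacobian determinant of (x, y) with respect to (u, v):

    ∂(x,y)/∂(u,v) = | 1  2 | = (1)(-3) - (2)(-2) = 1.
                   | -2  -3 |

Its absolute value is |J| = 1 (the area scaling factor).

Substituting x = u + 2v, y = -2u - 3v into the integrand,

    19x^2 + 19y^2 → 95u^2 + 304u v + 247v^2,

so the integral becomes

    ∬_R (95u^2 + 304u v + 247v^2) · |J| du dv = ∫_0^3 ∫_0^3 (95u^2 + 304u v + 247v^2) dv du.

Inner (v): 285u^2 + 1368u + 2223.
Outer (u): 15390.

Therefore ∬_D (19x^2 + 19y^2) dx dy = 15390.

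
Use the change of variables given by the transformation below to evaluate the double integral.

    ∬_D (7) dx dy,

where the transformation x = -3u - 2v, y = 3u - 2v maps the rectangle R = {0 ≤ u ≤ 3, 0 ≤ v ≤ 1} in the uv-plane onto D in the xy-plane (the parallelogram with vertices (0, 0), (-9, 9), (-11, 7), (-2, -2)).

Compute the Jacobian determinant of (x, y) with respect to (u, v):

    ∂(x,y)/∂(u,v) = | -3  -2 | = (-3)(-2) - (-2)(3) = 12.
                   | 3  -2 |

Its absolute value is |J| = 12 (the area scaling factor).

Substituting x = -3u - 2v, y = 3u - 2v into the integrand,

    7 → 7,

so the integral becomes

    ∬_R (7) · |J| du dv = ∫_0^3 ∫_0^1 (84) dv du.

Inner (v): 84.
Outer (u): 252.

Therefore ∬_D (7) dx dy = 252.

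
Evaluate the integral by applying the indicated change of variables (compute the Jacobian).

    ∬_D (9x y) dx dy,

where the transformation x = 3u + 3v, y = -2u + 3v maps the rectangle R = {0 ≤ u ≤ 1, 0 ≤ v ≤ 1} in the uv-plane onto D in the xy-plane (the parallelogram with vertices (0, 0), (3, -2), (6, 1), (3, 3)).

Compute the Jacobian determinant of (x, y) with respect to (u, v):

    ∂(x,y)/∂(u,v) = | 3  3 | = (3)(3) - (3)(-2) = 15.
                   | -2  3 |

Its absolute value is |J| = 15 (the area scaling factor).

Substituting x = 3u + 3v, y = -2u + 3v into the integrand,

    9x y → -54u^2 + 27u v + 81v^2,

so the integral becomes

    ∬_R (-54u^2 + 27u v + 81v^2) · |J| du dv = ∫_0^1 ∫_0^1 (-810u^2 + 405u v + 1215v^2) dv du.

Inner (v): -810u^2 + 405u/2 + 405.
Outer (u): 945/4.

Therefore ∬_D (9x y) dx dy = 945/4.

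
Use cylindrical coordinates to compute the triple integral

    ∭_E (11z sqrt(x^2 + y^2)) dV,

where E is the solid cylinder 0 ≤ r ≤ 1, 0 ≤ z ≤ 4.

In cylindrical coordinates, x = r cos(θ), y = r sin(θ), z = z, and dV = r dr dθ dz.

The integrand becomes 11r z, so

    ∭_E (11z sqrt(x^2 + y^2)) dV = ∫_{0}^{2π} ∫_{0}^{1} ∫_{0}^{4} (11r z) · r dz dr dθ.

Inner (z): 88r^2.
Middle (r from 0 to 1): 88/3.
Outer (θ): 176π/3.

Therefore the triple integral equals 176π/3.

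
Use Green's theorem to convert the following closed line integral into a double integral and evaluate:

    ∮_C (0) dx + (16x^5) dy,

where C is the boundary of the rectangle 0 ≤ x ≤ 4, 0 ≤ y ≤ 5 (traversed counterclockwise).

Green's theorem converts the closed line integral into a double integral over the enclosed region D:

    ∮_C P dx + Q dy = ∬_D (∂Q/∂x - ∂P/∂y) dA.

Here P = 0, Q = 16x^5, so

    ∂Q/∂x = 80x^4,    ∂P/∂y = 0,
    ∂Q/∂x - ∂P/∂y = 80x^4.

D is the region 0 ≤ x ≤ 4, 0 ≤ y ≤ 5. Evaluating the double integral:

    ∬_D (80x^4) dA = ∫_0^{4} ∫_0^{5} (80x^4) dy dx.

Inner (y from 0 to 5): 400x^4.
Outer (x from 0 to 4): 81920.

Therefore ∮_C P dx + Q dy = 81920.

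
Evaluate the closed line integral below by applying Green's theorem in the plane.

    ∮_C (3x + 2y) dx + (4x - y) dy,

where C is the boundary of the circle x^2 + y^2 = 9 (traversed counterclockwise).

Green's theorem converts the closed line integral into a double integral over the enclosed region D:

    ∮_C P dx + Q dy = ∬_D (∂Q/∂x - ∂P/∂y) dA.

Here P = 3x + 2y, Q = 4x - y, so

    ∂Q/∂x = 4,    ∂P/∂y = 2,
    ∂Q/∂x - ∂P/∂y = 2.

D is the region x^2 + y^2 ≤ 9. Evaluating the double integral:

In polar coordinates (x = r cos θ, y = r sin θ, dA = r dr dθ) the integrand becomes 2, so

    ∬_D (2) dA = ∫_0^{2π} ∫_0^{3} (2) · r dr dθ.

Inner (r from 0 to 3): 9.
Outer (θ from 0 to 2π): 18π.

Therefore ∮_C P dx + Q dy = 18π.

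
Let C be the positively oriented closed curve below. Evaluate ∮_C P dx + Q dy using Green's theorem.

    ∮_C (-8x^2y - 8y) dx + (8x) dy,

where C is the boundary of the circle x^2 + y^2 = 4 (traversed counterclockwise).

Green's theorem converts the closed line integral into a double integral over the enclosed region D:

    ∮_C P dx + Q dy = ∬_D (∂Q/∂x - ∂P/∂y) dA.

Here P = -8x^2y - 8y, Q = 8x, so

    ∂Q/∂x = 8,    ∂P/∂y = -8x^2 - 8,
    ∂Q/∂x - ∂P/∂y = 8x^2 + 16.

D is the region x^2 + y^2 ≤ 4. Evaluating the double integral:

In polar coordinates (x = r cos θ, y = r sin θ, dA = r dr dθ) the integrand becomes 8r^2cos(θ)^2 + 16, so

    ∬_D (8x^2 + 16) dA = ∫_0^{2π} ∫_0^{2} (8r^2cos(θ)^2 + 16) · r dr dθ.

Inner (r from 0 to 2): 32cos(θ)^2 + 32.
Outer (θ from 0 to 2π): 96π.

Therefore ∮_C P dx + Q dy = 96π.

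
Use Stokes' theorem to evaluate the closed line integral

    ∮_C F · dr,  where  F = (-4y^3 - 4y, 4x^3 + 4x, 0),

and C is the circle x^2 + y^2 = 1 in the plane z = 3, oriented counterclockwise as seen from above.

Let S be the flat disk x^2 + y^2 ≤ 1 in the plane z = 3, with upward unit normal n̂ = ẑ. By Stokes' theorem,

    ∮_C F · dr = ∬_S (∇ × F) · n̂ dS = ∬_D (curl F)_z dA,

where D is the disk x^2 + y^2 ≤ 1.

Compute the curl of F = (-4y^3 - 4y, 4x^3 + 4x, 0):
    (∇ × F)_x = ∂F_z/∂y - ∂F_y/∂z = 0,
    (∇ × F)_y = ∂F_x/∂z - ∂F_z/∂x = 0,
    (∇ × F)_z = ∂F_y/∂x - ∂F_x/∂y = 12x^2 + 12y^2 + 8.

On z = 3, (curl F)_z = 12x^2 + 12y^2 + 8.

Convert to polar (x = r cos θ, y = r sin θ, dA = r dr dθ); the integrand becomes 12r^2 + 8, so

    ∬_D (curl F)_z dA = ∫_0^{2π} ∫_0^{1} (12r^2 + 8) · r dr dθ.

Inner (r from 0 to 1): 7.
Outer (θ from 0 to 2π): 14π.

Therefore ∮_C F · dr = 14π.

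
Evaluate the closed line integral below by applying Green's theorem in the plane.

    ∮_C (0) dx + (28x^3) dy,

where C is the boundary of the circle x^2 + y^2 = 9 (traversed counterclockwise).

Green's theorem converts the closed line integral into a double integral over the enclosed region D:

    ∮_C P dx + Q dy = ∬_D (∂Q/∂x - ∂P/∂y) dA.

Here P = 0, Q = 28x^3, so

    ∂Q/∂x = 84x^2,    ∂P/∂y = 0,
    ∂Q/∂x - ∂P/∂y = 84x^2.

D is the region x^2 + y^2 ≤ 9. Evaluating the double integral:

In polar coordinates (x = r cos θ, y = r sin θ, dA = r dr dθ) the integrand becomes 84r^2cos(θ)^2, so

    ∬_D (84x^2) dA = ∫_0^{2π} ∫_0^{3} (84r^2cos(θ)^2) · r dr dθ.

Inner (r from 0 to 3): 1701cos(θ)^2.
Outer (θ from 0 to 2π): 1701π.

Therefore ∮_C P dx + Q dy = 1701π.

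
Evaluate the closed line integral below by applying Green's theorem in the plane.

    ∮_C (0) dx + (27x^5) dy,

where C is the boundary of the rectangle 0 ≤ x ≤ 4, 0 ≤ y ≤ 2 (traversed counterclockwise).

Green's theorem converts the closed line integral into a double integral over the enclosed region D:

    ∮_C P dx + Q dy = ∬_D (∂Q/∂x - ∂P/∂y) dA.

Here P = 0, Q = 27x^5, so

    ∂Q/∂x = 135x^4,    ∂P/∂y = 0,
    ∂Q/∂x - ∂P/∂y = 135x^4.

D is the region 0 ≤ x ≤ 4, 0 ≤ y ≤ 2. Evaluating the double integral:

    ∬_D (135x^4) dA = ∫_0^{4} ∫_0^{2} (135x^4) dy dx.

Inner (y from 0 to 2): 270x^4.
Outer (x from 0 to 4): 55296.

Therefore ∮_C P dx + Q dy = 55296.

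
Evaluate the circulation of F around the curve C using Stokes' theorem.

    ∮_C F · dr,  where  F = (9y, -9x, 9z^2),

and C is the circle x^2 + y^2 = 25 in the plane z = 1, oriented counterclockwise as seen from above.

Let S be the flat disk x^2 + y^2 ≤ 25 in the plane z = 1, with upward unit normal n̂ = ẑ. By Stokes' theorem,

    ∮_C F · dr = ∬_S (∇ × F) · n̂ dS = ∬_D (curl F)_z dA,

where D is the disk x^2 + y^2 ≤ 25.

Compute the curl of F = (9y, -9x, 9z^2):
    (∇ × F)_x = ∂F_z/∂y - ∂F_y/∂z = 0,
    (∇ × F)_y = ∂F_x/∂z - ∂F_z/∂x = 0,
    (∇ × F)_z = ∂F_y/∂x - ∂F_x/∂y = -18.

On z = 1, (curl F)_z = -18.

Convert to polar (x = r cos θ, y = r sin θ, dA = r dr dθ); the integrand becomes -18, so

    ∬_D (curl F)_z dA = ∫_0^{2π} ∫_0^{5} (-18) · r dr dθ.

Inner (r from 0 to 5): -225.
Outer (θ from 0 to 2π): -450π.

Therefore ∮_C F · dr = -450π.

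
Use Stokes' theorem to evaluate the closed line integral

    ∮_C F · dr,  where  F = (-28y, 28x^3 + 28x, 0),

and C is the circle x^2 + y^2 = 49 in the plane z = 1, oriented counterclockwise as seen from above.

Let S be the flat disk x^2 + y^2 ≤ 49 in the plane z = 1, with upward unit normal n̂ = ẑ. By Stokes' theorem,

    ∮_C F · dr = ∬_S (∇ × F) · n̂ dS = ∬_D (curl F)_z dA,

where D is the disk x^2 + y^2 ≤ 49.

Compute the curl of F = (-28y, 28x^3 + 28x, 0):
    (∇ × F)_x = ∂F_z/∂y - ∂F_y/∂z = 0,
    (∇ × F)_y = ∂F_x/∂z - ∂F_z/∂x = 0,
    (∇ × F)_z = ∂F_y/∂x - ∂F_x/∂y = 84x^2 + 56.

On z = 1, (curl F)_z = 84x^2 + 56.

Convert to polar (x = r cos θ, y = r sin θ, dA = r dr dθ); the integrand becomes 84r^2cos(θ)^2 + 56, so

    ∬_D (curl F)_z dA = ∫_0^{2π} ∫_0^{7} (84r^2cos(θ)^2 + 56) · r dr dθ.

Inner (r from 0 to 7): 50421cos(θ)^2 + 1372.
Outer (θ from 0 to 2π): 53165π.

Therefore ∮_C F · dr = 53165π.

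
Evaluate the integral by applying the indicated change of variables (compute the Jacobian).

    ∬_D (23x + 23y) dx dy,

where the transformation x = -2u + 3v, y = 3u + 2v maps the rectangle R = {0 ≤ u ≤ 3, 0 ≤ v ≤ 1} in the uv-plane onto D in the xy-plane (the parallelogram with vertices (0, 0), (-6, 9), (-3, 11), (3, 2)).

Compute the Jacobian determinant of (x, y) with respect to (u, v):

    ∂(x,y)/∂(u,v) = | -2  3 | = (-2)(2) - (3)(3) = -13.
                   | 3  2 |

Its absolute value is |J| = 13 (the area scaling factor).

Substituting x = -2u + 3v, y = 3u + 2v into the integrand,

    23x + 23y → 23u + 115v,

so the integral becomes

    ∬_R (23u + 115v) · |J| du dv = ∫_0^3 ∫_0^1 (299u + 1495v) dv du.

Inner (v): 299u + 1495/2.
Outer (u): 3588.

Therefore ∬_D (23x + 23y) dx dy = 3588.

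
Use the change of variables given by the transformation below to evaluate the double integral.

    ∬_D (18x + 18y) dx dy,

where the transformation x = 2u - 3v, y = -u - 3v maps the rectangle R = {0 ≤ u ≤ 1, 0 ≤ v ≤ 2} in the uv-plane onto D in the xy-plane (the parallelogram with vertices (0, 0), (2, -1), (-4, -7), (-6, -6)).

Compute the Jacobian determinant of (x, y) with respect to (u, v):

    ∂(x,y)/∂(u,v) = | 2  -3 | = (2)(-3) - (-3)(-1) = -9.
                   | -1  -3 |

Its absolute value is |J| = 9 (the area scaling factor).

Substituting x = 2u - 3v, y = -u - 3v into the integrand,

    18x + 18y → 18u - 108v,

so the integral becomes

    ∬_R (18u - 108v) · |J| du dv = ∫_0^1 ∫_0^2 (162u - 972v) dv du.

Inner (v): 324u - 1944.
Outer (u): -1782.

Therefore ∬_D (18x + 18y) dx dy = -1782.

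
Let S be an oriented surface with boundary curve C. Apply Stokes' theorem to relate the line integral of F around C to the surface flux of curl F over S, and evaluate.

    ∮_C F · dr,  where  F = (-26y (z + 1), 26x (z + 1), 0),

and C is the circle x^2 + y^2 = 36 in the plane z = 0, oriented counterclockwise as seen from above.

Let S be the flat disk x^2 + y^2 ≤ 36 in the plane z = 0, with upward unit normal n̂ = ẑ. By Stokes' theorem,

    ∮_C F · dr = ∬_S (∇ × F) · n̂ dS = ∬_D (curl F)_z dA,

where D is the disk x^2 + y^2 ≤ 36.

Compute the curl of F = (-26y (z + 1), 26x (z + 1), 0):
    (∇ × F)_x = ∂F_z/∂y - ∂F_y/∂z = -26x,
    (∇ × F)_y = ∂F_x/∂z - ∂F_z/∂x = -26y,
    (∇ × F)_z = ∂F_y/∂x - ∂F_x/∂y = 52z + 52.

On z = 0, (curl F)_z = 52.

Convert to polar (x = r cos θ, y = r sin θ, dA = r dr dθ); the integrand becomes 52, so

    ∬_D (curl F)_z dA = ∫_0^{2π} ∫_0^{6} (52) · r dr dθ.

Inner (r from 0 to 6): 936.
Outer (θ from 0 to 2π): 1872π.

Therefore ∮_C F · dr = 1872π.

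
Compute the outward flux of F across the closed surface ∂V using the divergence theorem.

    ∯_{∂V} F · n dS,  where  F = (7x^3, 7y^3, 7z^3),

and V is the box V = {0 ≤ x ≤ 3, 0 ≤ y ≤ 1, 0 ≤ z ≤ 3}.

By the divergence theorem,

    ∯_{∂V} F · n dS = ∭_V (∇ · F) dV.

Compute the divergence:
    ∇ · F = ∂F_x/∂x + ∂F_y/∂y + ∂F_z/∂z = 21x^2 + 21y^2 + 21z^2.

V is a rectangular box, so dV = dx dy dz with 0 ≤ x ≤ 3, 0 ≤ y ≤ 1, 0 ≤ z ≤ 3.

Integrate (21x^2 + 21y^2 + 21z^2) over V as an iterated integral:

    ∭_V (∇·F) dV = ∫_0^{3} ∫_0^{1} ∫_0^{3} (21x^2 + 21y^2 + 21z^2) dz dy dx.

Inner (z from 0 to 3): 63x^2 + 63y^2 + 189.
Middle (y from 0 to 1): 63x^2 + 210.
Outer (x from 0 to 3): 1197.

Therefore ∯_{∂V} F · n dS = 1197.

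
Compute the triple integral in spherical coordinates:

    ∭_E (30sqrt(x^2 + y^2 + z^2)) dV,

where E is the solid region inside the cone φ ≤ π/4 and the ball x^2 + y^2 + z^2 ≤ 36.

In spherical coordinates, x = ρ sin(φ) cos(θ), y = ρ sin(φ) sin(θ), z = ρ cos(φ), and dV = ρ^2 sin(φ) dρ dφ dθ.

The integrand becomes 30ρ, so

    ∭_E (30sqrt(x^2 + y^2 + z^2)) dV = ∫_{0}^{2π} ∫_{0}^{π/4} ∫_{0}^{6} (30ρ) · ρ^2 sin(φ) dρ dφ dθ.

Inner (ρ): 9720sin(φ).
Middle (φ): 9720 - 4860sqrt(2).
Outer (θ): 9720π (2 - sqrt(2)).

Therefore the triple integral equals 9720π (2 - sqrt(2)).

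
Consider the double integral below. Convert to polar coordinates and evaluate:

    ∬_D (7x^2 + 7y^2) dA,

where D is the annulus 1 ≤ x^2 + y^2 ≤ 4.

The region D is 1 ≤ r ≤ 2, 0 ≤ θ ≤ 2π in polar coordinates, where x = r cos(θ), y = r sin(θ), and dA = r dr dθ.

Under the substitution, the integrand becomes 7r^2, so

    ∬_D (7x^2 + 7y^2) dA = ∫_{0}^{2π} ∫_{1}^{2} (7r^2) · r dr dθ.

Inner integral (in r): ∫_{1}^{2} (7r^2) · r dr = 105/4.

Outer integral (in θ): ∫_{0}^{2π} (105/4) dθ = 105π/2.

Therefore ∬_D (7x^2 + 7y^2) dA = 105π/2.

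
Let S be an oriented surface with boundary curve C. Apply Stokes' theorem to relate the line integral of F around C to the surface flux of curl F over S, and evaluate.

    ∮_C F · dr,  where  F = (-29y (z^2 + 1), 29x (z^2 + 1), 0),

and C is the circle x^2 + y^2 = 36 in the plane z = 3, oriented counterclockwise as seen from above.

Let S be the flat disk x^2 + y^2 ≤ 36 in the plane z = 3, with upward unit normal n̂ = ẑ. By Stokes' theorem,

    ∮_C F · dr = ∬_S (∇ × F) · n̂ dS = ∬_D (curl F)_z dA,

where D is the disk x^2 + y^2 ≤ 36.

Compute the curl of F = (-29y (z^2 + 1), 29x (z^2 + 1), 0):
    (∇ × F)_x = ∂F_z/∂y - ∂F_y/∂z = -58x z,
    (∇ × F)_y = ∂F_x/∂z - ∂F_z/∂x = -58y z,
    (∇ × F)_z = ∂F_y/∂x - ∂F_x/∂y = 58z^2 + 58.

On z = 3, (curl F)_z = 580.

Convert to polar (x = r cos θ, y = r sin θ, dA = r dr dθ); the integrand becomes 580, so

    ∬_D (curl F)_z dA = ∫_0^{2π} ∫_0^{6} (580) · r dr dθ.

Inner (r from 0 to 6): 10440.
Outer (θ from 0 to 2π): 20880π.

Therefore ∮_C F · dr = 20880π.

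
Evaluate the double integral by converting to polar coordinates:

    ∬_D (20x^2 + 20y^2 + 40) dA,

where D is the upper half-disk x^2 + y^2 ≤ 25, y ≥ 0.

The region D is 0 ≤ r ≤ 5, 0 ≤ θ ≤ π in polar coordinates, where x = r cos(θ), y = r sin(θ), and dA = r dr dθ.

Under the substitution, the integrand becomes 20r^2 + 40, so

    ∬_D (20x^2 + 20y^2 + 40) dA = ∫_{0}^{π} ∫_{0}^{5} (20r^2 + 40) · r dr dθ.

Inner integral (in r): ∫_{0}^{5} (20r^2 + 40) · r dr = 3625.

Outer integral (in θ): ∫_{0}^{π} (3625) dθ = 3625π.

Therefore ∬_D (20x^2 + 20y^2 + 40) dA = 3625π.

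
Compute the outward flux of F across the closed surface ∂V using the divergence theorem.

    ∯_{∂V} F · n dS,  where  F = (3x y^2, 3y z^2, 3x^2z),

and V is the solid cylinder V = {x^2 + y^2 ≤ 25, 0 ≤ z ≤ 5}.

By the divergence theorem,

    ∯_{∂V} F · n dS = ∭_V (∇ · F) dV.

Compute the divergence:
    ∇ · F = ∂F_x/∂x + ∂F_y/∂y + ∂F_z/∂z = 3y^2 + 3z^2 + 3x^2 = 3x^2 + 3y^2 + 3z^2.

In cylindrical coordinates, x = r cos(θ), y = r sin(θ), z = z, dV = r dr dθ dz, with 0 ≤ r ≤ 5, 0 ≤ θ ≤ 2π, 0 ≤ z ≤ 5.

The integrand, after substitution and multiplying by the volume element, becomes (3r^2 + 3z^2) · r, so

    ∭_V (∇·F) dV = ∫_0^{2π} ∫_0^{5} ∫_0^{5} (3r^2 + 3z^2) · r dz dr dθ.

Inner (z from 0 to 5): 15r^3 + 125r.
Middle (r from 0 to 5): 15625/4.
Outer (θ from 0 to 2π): 15625π/2.

Therefore ∯_{∂V} F · n dS = 15625π/2.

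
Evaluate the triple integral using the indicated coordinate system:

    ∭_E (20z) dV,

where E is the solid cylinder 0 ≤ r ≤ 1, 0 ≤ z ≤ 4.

In cylindrical coordinates, x = r cos(θ), y = r sin(θ), z = z, and dV = r dr dθ dz.

The integrand becomes 20z, so

    ∭_E (20z) dV = ∫_{0}^{2π} ∫_{0}^{1} ∫_{0}^{4} (20z) · r dz dr dθ.

Inner (z): 160r.
Middle (r from 0 to 1): 80.
Outer (θ): 160π.

Therefore the triple integral equals 160π.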